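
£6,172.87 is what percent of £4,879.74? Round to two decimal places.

£6,172.87 ÷ £4,879.74 ≈ 126.50%.

126.50%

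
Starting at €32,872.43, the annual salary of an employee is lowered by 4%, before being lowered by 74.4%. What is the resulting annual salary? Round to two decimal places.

€8,078.73

Each change multiplies by a factor: 0.96 × 0.256 = 0.24576.
€32,872.43 × 0.24576 = €8078.7283968 ≈ €8,078.73.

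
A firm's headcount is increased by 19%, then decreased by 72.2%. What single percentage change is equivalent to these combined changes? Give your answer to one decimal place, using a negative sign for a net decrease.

A 19% increase multiplies by 1.19.
Then a 72.2% decrease: 1.19 × 0.278 = 0.33082.
Overall factor 0.33082, i.e. -66.9%.

-66.9%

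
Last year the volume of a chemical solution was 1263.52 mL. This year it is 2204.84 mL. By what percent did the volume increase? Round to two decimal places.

74.50%

Change: 2204.84 − 1263.52 = 941.32.
Relative to the original: 941.32 ÷ 1263.52 ≈ 74.50%.
So the volume increased by 74.50%.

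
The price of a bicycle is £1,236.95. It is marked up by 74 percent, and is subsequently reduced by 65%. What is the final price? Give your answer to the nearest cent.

Apply the 74% increase: £1,236.95 × 1.74 = £2152.293.
65% decrease: £2152.293 × 0.35 = £753.30255 ≈ £753.30.

£753.30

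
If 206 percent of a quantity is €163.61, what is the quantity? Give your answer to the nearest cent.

€79.42

€163.61 ÷ 2.06 ≈ €79.42.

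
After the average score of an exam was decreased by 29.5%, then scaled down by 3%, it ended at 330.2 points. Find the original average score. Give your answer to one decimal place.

The overall multiplier applied was 0.705 × 0.97 = 0.68385.
So the original average score was 330.2 ÷ 0.68385 ≈ 482.9 points.

482.9 points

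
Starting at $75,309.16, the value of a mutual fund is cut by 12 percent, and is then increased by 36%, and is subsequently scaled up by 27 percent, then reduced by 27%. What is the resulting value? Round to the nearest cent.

$83,559.53

12% decrease: $75,309.16 × 0.88 = $66272.0608.
36% increase: $66272.0608 × 1.36 = $90130.002688.
After the 27% increase: $90130.002688 × 1.27 = $114465.10341376.
Apply the 27% decrease: $114465.10341376 × 0.73 = $83559.5254920448 ≈ $83,559.53.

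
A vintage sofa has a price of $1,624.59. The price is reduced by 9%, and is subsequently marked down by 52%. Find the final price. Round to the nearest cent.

$709.62

9% decrease: $1,624.59 × 0.91 = $1478.3769.
Apply the 52% decrease: $1478.3769 × 0.48 = $709.620912 ≈ $709.62.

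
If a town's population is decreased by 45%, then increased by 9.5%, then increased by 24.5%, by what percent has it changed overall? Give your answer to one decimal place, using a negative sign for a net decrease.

-25.0%

The combined multiplier is 0.55 × 1.095 × 1.245 = 0.74980125.
That corresponds to a decrease of 25.0%.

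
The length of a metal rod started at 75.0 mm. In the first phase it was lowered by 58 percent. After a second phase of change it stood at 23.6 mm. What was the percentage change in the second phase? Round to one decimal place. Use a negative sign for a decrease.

After the first phase: 75.0 × 0.42 = 31.5.
Second-phase multiplier: 23.6 ÷ 31.5 ≈ 0.74921.
That is a change of -25.1%.

-25.1%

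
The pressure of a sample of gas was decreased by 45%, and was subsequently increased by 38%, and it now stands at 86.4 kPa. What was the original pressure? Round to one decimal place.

Undoing the 38% increase: 86.4 ÷ 1.38 ≈ 62.608696.
Undoing the 45% decrease: 62.608696 ÷ 0.55 ≈ 113.8 kPa.

113.8 kPa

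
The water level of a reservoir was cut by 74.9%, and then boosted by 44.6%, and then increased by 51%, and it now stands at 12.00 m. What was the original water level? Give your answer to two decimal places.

21.90 m

The overall multiplier applied was 0.251 × 1.446 × 1.51 = 0.54804846.
So the original water level was 12.00 ÷ 0.54804846 ≈ 21.90 m.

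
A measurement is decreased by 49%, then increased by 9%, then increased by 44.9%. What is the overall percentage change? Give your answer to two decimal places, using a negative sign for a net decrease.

The combined multiplier is 0.51 × 1.09 × 1.449 = 0.8054991.
That corresponds to a decrease of 19.45%.

-19.45%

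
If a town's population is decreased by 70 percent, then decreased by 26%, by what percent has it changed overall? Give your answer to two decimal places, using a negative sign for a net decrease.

A 70% decrease multiplies by 0.3.
Then a 26% decrease: 0.3 × 0.74 = 0.222.
Overall factor 0.222, i.e. -77.80%.

-77.80%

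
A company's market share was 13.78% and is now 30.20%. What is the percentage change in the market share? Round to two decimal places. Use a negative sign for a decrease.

The change is 30.20 − 13.78 = 16.42 percentage points.
Relative to the original 13.78%, that is 16.42 ÷ 13.78 ≈ 119.16%.

119.16%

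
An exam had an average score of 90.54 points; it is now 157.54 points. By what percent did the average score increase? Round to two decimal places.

74.00%

Change: 157.54 − 90.54 = 67.00.
Relative to the original: 67.00 ÷ 90.54 ≈ 74.00%.
So the average score increased by 74.00%.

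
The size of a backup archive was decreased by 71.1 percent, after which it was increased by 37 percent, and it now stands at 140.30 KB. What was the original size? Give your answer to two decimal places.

354.36 KB

Undoing the 37% increase: 140.30 ÷ 1.37 ≈ 102.408759.
Undoing the 71.1% decrease: 102.408759 ÷ 0.289 ≈ 354.36 KB.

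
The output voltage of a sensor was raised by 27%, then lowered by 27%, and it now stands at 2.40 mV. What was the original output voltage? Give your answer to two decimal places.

2.59 mV

Undoing the 27% decrease: 2.40 ÷ 0.73 ≈ 3.287671.
Undoing the 27% increase: 3.287671 ÷ 1.27 ≈ 2.59 mV.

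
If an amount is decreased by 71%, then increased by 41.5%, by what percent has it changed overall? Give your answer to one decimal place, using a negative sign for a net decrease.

-59.0%

A 71% decrease multiplies by 0.29.
Then a 41.5% increase: 0.29 × 1.415 = 0.41035.
Overall factor 0.41035, i.e. -59.0%.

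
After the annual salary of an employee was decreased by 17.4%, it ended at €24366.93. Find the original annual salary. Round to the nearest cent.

€29499.92

The overall multiplier applied was 0.826.
So the original annual salary was €24366.93 ÷ 0.826 ≈ €29499.92.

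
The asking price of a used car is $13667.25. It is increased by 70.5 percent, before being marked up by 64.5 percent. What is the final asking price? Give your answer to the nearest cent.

After the 70.5% increase: $13667.25 × 1.705 = $23302.66125.
After the 64.5% increase: $23302.66125 × 1.645 = $38332.87775625 ≈ $38332.88.

$38332.88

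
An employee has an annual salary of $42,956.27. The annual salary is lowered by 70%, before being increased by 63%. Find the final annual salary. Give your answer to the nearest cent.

Each change multiplies by a factor: 0.3 × 1.63 = 0.489.
$42,956.27 × 0.489 = $21005.61603 ≈ $21,005.62.

$21,005.62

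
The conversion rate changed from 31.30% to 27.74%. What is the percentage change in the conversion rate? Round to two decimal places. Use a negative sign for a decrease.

-11.37%

The change is 27.74 − 31.30 = -3.56 percentage points.
Relative to the original 31.30%, that is -3.56 ÷ 31.30 ≈ -11.37%.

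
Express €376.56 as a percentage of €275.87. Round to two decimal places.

€376.56 ÷ €275.87 ≈ 136.50%.

136.50%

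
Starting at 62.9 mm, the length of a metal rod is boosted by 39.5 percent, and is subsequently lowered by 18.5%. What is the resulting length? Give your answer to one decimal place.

71.5 mm

After the 39.5% increase: 62.9 × 1.395 = 87.7455.
After the 18.5% decrease: 87.7455 × 0.815 = 71.5125825 ≈ 71.5.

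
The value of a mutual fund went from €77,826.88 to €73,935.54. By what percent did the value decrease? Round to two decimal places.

Change: €73,935.54 − €77,826.88 = -€3,891.34.
Relative to the original: -€3,891.34 ÷ €77,826.88 ≈ -5.00%.
So the value decreased by 5.00%.

5.00%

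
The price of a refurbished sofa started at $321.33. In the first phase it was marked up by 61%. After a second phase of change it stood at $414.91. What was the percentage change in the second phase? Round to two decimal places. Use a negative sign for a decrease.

After the first phase: $321.33 × 1.61 = $517.3413.
Second-phase multiplier: $414.91 ÷ $517.3413 ≈ 0.802004.
That is a change of -19.80%.

-19.80%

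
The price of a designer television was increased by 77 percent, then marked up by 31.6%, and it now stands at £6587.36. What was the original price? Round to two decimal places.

Undoing the 31.6% increase: £6587.36 ÷ 1.316 ≈ £5005.592705.
Undoing the 77% increase: £5005.592705 ÷ 1.77 ≈ £2828.02.

£2828.02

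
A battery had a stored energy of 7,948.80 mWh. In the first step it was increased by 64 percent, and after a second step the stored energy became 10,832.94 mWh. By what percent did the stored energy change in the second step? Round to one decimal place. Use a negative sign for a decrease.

-16.9%

After the first step: 7,948.80 × 1.64 = 13036.032.
Second-step multiplier: 10,832.94 ÷ 13036.032 ≈ 0.831.
That is a change of -16.9%.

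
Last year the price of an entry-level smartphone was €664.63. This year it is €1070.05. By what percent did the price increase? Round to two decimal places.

61.00%

Change: €1070.05 − €664.63 = €405.42.
Relative to the original: €405.42 ÷ €664.63 ≈ 61.00%.
So the price increased by 61.00%.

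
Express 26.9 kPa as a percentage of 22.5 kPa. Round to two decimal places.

119.56%

26.9 kPa ÷ 22.5 kPa ≈ 119.56%.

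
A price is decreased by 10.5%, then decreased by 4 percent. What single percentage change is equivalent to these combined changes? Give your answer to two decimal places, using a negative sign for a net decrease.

-14.08%

A 10.5% decrease multiplies by 0.895.
Then a 4% decrease: 0.895 × 0.96 = 0.8592.
Overall factor 0.8592, i.e. -14.08%.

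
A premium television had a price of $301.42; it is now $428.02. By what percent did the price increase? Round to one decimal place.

42.0%

Change: $428.02 − $301.42 = $126.60.
Relative to the original: $126.60 ÷ $301.42 ≈ 42.0%.
So the price increased by 42.0%.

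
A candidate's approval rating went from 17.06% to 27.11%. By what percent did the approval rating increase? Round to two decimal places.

58.91%

The change is 27.11 − 17.06 = 10.05 percentage points.
Relative to the original 17.06%, that is 10.05 ÷ 17.06 ≈ 58.91%.
So the approval rating rose by 58.91%.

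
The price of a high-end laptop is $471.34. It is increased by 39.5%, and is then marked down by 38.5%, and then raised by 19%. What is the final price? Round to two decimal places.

After the 39.5% increase: $471.34 × 1.395 = $657.5193.
Apply the 38.5% decrease: $657.5193 × 0.615 = $404.3743695.
Apply the 19% increase: $404.3743695 × 1.19 = $481.205499705 ≈ $481.21.

$481.21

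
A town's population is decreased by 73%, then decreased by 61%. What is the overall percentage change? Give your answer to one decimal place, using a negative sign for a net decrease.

A 73% decrease multiplies by 0.27.
Then a 61% decrease: 0.27 × 0.39 = 0.1053.
Overall factor 0.1053, i.e. -89.5%.

-89.5%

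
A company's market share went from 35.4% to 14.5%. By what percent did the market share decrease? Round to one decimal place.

59.0%

The change is 14.5 − 35.4 = -20.9 percentage points.
Relative to the original 35.4%, that is -20.9 ÷ 35.4 ≈ -59.0%.
So the market share fell by 59.0%.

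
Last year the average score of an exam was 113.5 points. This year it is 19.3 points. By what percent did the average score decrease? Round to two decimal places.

83.00%

Change: 19.3 − 113.5 = -94.2.
Relative to the original: -94.2 ÷ 113.5 ≈ -83.00%.
So the average score decreased by 83.00%.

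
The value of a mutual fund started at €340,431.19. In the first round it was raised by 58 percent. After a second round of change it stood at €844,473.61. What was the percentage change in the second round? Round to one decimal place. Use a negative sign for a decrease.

After the first round: €340,431.19 × 1.58 = €537881.2802.
Second-round multiplier: €844,473.61 ÷ €537881.2802 ≈ 1.57.
That is a change of 57.0%.

57.0%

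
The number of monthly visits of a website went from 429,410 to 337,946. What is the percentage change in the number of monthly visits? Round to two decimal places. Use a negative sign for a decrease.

Change: 337,946 − 429,410 = -91,464.
Relative to the original: -91,464 ÷ 429,410 ≈ -21.30%.

-21.30%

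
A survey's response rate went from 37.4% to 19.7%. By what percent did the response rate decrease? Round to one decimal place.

The change is 19.7 − 37.4 = -17.7 percentage points.
Relative to the original 37.4%, that is -17.7 ÷ 37.4 ≈ -47.3%.
So the response rate fell by 47.3%.

47.3%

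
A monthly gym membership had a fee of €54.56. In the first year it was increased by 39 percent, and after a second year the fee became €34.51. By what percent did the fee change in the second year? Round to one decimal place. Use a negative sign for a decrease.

-54.5%

After the first year: €54.56 × 1.39 = €75.8384.
Second-year multiplier: €34.51 ÷ €75.8384 ≈ 0.45505.
That is a change of -54.5%.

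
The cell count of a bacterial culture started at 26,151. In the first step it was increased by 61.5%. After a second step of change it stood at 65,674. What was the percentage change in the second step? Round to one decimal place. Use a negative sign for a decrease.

After the first step: 26,151 × 1.615 = 42233.865.
Second-step multiplier: 65,674 ÷ 42233.865 ≈ 1.55501.
That is a change of 55.5%.

55.5%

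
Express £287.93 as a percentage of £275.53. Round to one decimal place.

£287.93 ÷ £275.53 ≈ 104.5%.

104.5%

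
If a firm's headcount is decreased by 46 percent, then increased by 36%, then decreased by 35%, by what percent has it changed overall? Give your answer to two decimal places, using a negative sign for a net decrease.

The combined multiplier is 0.54 × 1.36 × 0.65 = 0.47736.
That corresponds to a decrease of 52.26%.

-52.26%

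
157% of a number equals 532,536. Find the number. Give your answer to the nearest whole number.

339,195

532,536 ÷ 1.57 ≈ 339,195.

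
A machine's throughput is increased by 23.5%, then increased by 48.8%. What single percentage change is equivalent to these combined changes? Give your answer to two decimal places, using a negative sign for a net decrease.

A 23.5% increase multiplies by 1.235.
Then a 48.8% increase: 1.235 × 1.488 = 1.83768.
Overall factor 1.83768, i.e. 83.77%.

83.77%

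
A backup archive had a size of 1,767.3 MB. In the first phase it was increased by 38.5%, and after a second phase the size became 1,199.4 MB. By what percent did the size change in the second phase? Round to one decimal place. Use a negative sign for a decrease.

After the first phase: 1,767.3 × 1.385 = 2447.7105.
Second-phase multiplier: 1,199.4 ÷ 2447.7105 ≈ 0.49001.
That is a change of -51.0%.

-51.0%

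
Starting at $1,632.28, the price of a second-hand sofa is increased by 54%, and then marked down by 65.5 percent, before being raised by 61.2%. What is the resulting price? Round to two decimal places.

$1,397.98

Each change multiplies by a factor: 1.54 × 0.345 × 1.612 = 0.8564556.
$1,632.28 × 0.8564556 = $1397.975346768 ≈ $1,397.98.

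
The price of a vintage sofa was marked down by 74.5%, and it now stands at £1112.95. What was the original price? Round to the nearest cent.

The overall multiplier applied was 0.255.
So the original price was £1112.95 ÷ 0.255 ≈ £4364.51.

£4364.51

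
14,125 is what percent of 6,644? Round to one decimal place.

212.6%

14,125 ÷ 6,644 ≈ 212.6%.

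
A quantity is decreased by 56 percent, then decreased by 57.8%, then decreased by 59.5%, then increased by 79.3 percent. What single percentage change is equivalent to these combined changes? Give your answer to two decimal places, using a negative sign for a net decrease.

-86.52%

The combined multiplier is 0.44 × 0.422 × 0.405 × 1.793 = 0.1348343172.
That corresponds to a decrease of 86.52%.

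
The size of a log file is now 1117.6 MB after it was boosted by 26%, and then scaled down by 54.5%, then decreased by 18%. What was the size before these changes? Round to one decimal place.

2377.3 MB

The overall multiplier applied was 1.26 × 0.455 × 0.82 = 0.470106.
So the original size was 1117.6 ÷ 0.470106 ≈ 2377.3 MB.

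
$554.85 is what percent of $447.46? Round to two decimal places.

124.00%

$554.85 ÷ $447.46 ≈ 124.00%.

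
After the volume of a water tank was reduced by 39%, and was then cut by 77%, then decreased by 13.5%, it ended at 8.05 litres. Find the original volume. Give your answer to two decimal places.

66.33 litres

Undoing the 13.5% decrease: 8.05 ÷ 0.865 ≈ 9.306358.
Undoing the 77% decrease: 9.306358 ÷ 0.23 ≈ 40.462426.
Undoing the 39% decrease: 40.462426 ÷ 0.61 ≈ 66.33 litres.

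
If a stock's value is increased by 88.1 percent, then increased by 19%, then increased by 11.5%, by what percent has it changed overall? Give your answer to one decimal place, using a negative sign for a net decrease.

The combined multiplier is 1.881 × 1.19 × 1.115 = 2.49580485.
That corresponds to an increase of 149.6%.

149.6%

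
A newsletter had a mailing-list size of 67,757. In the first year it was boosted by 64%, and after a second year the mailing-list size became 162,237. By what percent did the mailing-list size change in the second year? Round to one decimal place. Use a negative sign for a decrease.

After the first year: 67,757 × 1.64 = 111121.48.
Second-year multiplier: 162,237 ÷ 111121.48 ≈ 1.46.
That is a change of 46.0%.

46.0%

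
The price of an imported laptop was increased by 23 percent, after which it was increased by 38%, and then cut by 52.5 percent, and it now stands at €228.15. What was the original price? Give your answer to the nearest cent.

€282.97

The overall multiplier applied was 1.23 × 1.38 × 0.475 = 0.806265.
So the original price was €228.15 ÷ 0.806265 ≈ €282.97.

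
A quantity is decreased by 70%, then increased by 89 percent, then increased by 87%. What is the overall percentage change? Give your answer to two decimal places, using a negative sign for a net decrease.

The combined multiplier is 0.3 × 1.89 × 1.87 = 1.06029.
That corresponds to an increase of 6.03%.

6.03%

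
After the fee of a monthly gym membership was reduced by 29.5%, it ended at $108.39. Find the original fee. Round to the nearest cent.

The overall multiplier applied was 0.705.
So the original fee was $108.39 ÷ 0.705 ≈ $153.74.

$153.74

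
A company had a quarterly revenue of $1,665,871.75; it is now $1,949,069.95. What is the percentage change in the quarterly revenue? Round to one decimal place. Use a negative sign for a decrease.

17.0%

Change: $1,949,069.95 − $1,665,871.75 = $283,198.20.
Relative to the original: $283,198.20 ÷ $1,665,871.75 ≈ 17.0%.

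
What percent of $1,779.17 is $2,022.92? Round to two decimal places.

113.70%

$2,022.92 ÷ $1,779.17 ≈ 113.70%.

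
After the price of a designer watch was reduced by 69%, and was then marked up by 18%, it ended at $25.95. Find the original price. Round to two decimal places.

The overall multiplier applied was 0.31 × 1.18 = 0.3658.
So the original price was $25.95 ÷ 0.3658 ≈ $70.94.

$70.94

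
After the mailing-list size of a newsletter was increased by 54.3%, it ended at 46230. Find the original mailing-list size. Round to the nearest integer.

29961

The overall multiplier applied was 1.543.
So the original mailing-list size was 46230 ÷ 1.543 ≈ 29961.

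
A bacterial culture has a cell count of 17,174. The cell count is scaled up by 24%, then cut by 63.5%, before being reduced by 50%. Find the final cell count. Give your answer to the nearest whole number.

3,886

Each change multiplies by a factor: 1.24 × 0.365 × 0.5 = 0.2263.
17,174 × 0.2263 = 3886.4762 ≈ 3,886.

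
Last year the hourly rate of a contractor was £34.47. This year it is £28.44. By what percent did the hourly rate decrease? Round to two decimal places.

17.49%

Change: £28.44 − £34.47 = -£6.03.
Relative to the original: -£6.03 ÷ £34.47 ≈ -17.49%.
So the hourly rate decreased by 17.49%.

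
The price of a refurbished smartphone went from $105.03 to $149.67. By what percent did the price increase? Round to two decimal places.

42.50%

Change: $149.67 − $105.03 = $44.64.
Relative to the original: $44.64 ÷ $105.03 ≈ 42.50%.
So the price increased by 42.50%.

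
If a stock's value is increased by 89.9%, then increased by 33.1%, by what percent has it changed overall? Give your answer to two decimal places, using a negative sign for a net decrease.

The combined multiplier is 1.899 × 1.331 = 2.527569.
That corresponds to an increase of 152.76%.

152.76%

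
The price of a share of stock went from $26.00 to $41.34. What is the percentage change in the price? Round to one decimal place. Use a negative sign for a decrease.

Change: $41.34 − $26.00 = $15.34.
Relative to the original: $15.34 ÷ $26.00 = 59.0%.

59.0%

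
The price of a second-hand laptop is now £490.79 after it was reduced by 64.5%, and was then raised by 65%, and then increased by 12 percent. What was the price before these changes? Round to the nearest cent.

£748.11

The overall multiplier applied was 0.355 × 1.65 × 1.12 = 0.65604.
So the original price was £490.79 ÷ 0.65604 ≈ £748.11.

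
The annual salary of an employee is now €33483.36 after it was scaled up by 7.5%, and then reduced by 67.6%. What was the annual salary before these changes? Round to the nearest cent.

Undoing the 67.6% decrease: €33483.36 ÷ 0.324 ≈ €103343.703704.
Undoing the 7.5% increase: €103343.703704 ÷ 1.075 ≈ €96133.68.

€96133.68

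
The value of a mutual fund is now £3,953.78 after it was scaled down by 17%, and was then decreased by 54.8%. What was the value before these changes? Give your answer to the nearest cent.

£10,538.92

Undoing the 54.8% decrease: £3,953.78 ÷ 0.452 ≈ £8747.300885.
Undoing the 17% decrease: £8747.300885 ÷ 0.83 ≈ £10,538.92.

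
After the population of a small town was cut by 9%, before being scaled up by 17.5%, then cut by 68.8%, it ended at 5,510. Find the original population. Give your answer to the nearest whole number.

The overall multiplier applied was 0.91 × 1.175 × 0.312 = 0.333606.
So the original population was 5,510 ÷ 0.333606 ≈ 16,516.

16,516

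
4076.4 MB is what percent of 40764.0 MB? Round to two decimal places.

4076.4 MB ÷ 40764.0 MB = 10.00%.

10.00%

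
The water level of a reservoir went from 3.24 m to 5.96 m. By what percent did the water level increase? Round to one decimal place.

Change: 5.96 − 3.24 = 2.72.
Relative to the original: 2.72 ÷ 3.24 ≈ 84.0%.
So the water level increased by 84.0%.

84.0%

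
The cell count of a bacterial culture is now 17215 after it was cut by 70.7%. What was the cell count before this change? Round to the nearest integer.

The overall multiplier applied was 0.293.
So the original cell count was 17215 ÷ 0.293 ≈ 58754.

58754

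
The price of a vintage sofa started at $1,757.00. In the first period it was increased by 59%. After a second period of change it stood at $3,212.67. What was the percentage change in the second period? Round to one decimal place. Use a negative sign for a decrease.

15.0%

After the first period: $1,757.00 × 1.59 = $2793.63.
Second-period multiplier: $3,212.67 ÷ $2793.63 ≈ 1.15.
That is a change of 15.0%.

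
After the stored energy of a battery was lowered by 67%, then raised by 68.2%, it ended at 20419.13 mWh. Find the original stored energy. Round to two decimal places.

36787.25 mWh

Undoing the 68.2% increase: 20419.13 ÷ 1.682 ≈ 12139.791914.
Undoing the 67% decrease: 12139.791914 ÷ 0.33 ≈ 36787.25 mWh.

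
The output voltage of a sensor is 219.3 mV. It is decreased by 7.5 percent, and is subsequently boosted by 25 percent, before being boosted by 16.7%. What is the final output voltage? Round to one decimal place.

295.9 mV

Each change multiplies by a factor: 0.925 × 1.25 × 1.167 = 1.34934375.
219.3 × 1.34934375 = 295.911084375 ≈ 295.9.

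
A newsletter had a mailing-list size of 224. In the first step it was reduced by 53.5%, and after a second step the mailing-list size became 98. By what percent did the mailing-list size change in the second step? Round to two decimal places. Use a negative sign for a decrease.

After the first step: 224 × 0.465 = 104.16.
Second-step multiplier: 98 ÷ 104.16 ≈ 0.94086.
That is a change of -5.91%.

-5.91%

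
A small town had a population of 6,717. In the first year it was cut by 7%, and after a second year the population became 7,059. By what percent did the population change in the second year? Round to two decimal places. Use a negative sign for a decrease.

After the first year: 6,717 × 0.93 = 6246.81.
Second-year multiplier: 7,059 ÷ 6246.81 ≈ 1.130017.
That is a change of 13.00%.

13.00%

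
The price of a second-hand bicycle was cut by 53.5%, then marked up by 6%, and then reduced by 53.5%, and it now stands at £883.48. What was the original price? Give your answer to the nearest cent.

£3,854.65

Undoing the 53.5% decrease: £883.48 ÷ 0.465 ≈ £1899.956989.
Undoing the 6% increase: £1899.956989 ÷ 1.06 ≈ £1792.412254.
Undoing the 53.5% decrease: £1792.412254 ÷ 0.465 ≈ £3,854.65.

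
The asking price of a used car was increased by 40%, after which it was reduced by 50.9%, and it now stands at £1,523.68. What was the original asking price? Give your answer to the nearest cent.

£2,216.58

The overall multiplier applied was 1.4 × 0.491 = 0.6874.
So the original asking price was £1,523.68 ÷ 0.6874 ≈ £2,216.58.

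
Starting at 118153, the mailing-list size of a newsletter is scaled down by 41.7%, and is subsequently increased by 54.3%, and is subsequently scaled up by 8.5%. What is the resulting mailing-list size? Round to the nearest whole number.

115321

Each change multiplies by a factor: 0.583 × 1.543 × 1.085 = 0.976032365.
118153 × 0.976032365 = 115321.152021845 ≈ 115321.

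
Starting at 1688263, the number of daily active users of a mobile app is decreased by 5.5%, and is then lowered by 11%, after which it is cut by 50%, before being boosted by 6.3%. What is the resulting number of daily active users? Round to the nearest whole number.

Apply the 5.5% decrease: 1688263 × 0.945 = 1595408.535.
11% decrease: 1595408.535 × 0.89 = 1419913.59615.
50% decrease: 1419913.59615 × 0.5 = 709956.798075.
6.3% increase: 709956.798075 × 1.063 = 754684.076353725 ≈ 754684.

754684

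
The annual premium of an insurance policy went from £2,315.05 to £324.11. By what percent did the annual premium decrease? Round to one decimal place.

Change: £324.11 − £2,315.05 = -£1,990.94.
Relative to the original: -£1,990.94 ÷ £2,315.05 ≈ -86.0%.
So the annual premium decreased by 86.0%.

86.0%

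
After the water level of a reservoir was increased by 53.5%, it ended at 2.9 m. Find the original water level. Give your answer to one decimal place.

1.9 m

The overall multiplier applied was 1.535.
So the original water level was 2.9 ÷ 1.535 ≈ 1.9 m.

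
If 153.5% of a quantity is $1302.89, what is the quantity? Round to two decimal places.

$848.79

$1302.89 ÷ 1.535 ≈ $848.79.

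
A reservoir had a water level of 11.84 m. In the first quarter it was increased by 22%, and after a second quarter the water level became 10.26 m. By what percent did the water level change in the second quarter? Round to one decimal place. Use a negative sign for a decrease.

-29.0%

After the first quarter: 11.84 × 1.22 = 14.4448.
Second-quarter multiplier: 10.26 ÷ 14.4448 ≈ 0.71029.
That is a change of -29.0%.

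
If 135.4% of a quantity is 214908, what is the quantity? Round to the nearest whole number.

214908 ÷ 1.354 ≈ 158721.

158721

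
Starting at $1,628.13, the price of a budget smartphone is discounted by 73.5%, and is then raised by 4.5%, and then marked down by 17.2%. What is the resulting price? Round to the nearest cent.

After the 73.5% decrease: $1,628.13 × 0.265 = $431.45445.
After the 4.5% increase: $431.45445 × 1.045 = $450.86990025.
17.2% decrease: $450.86990025 × 0.828 = $373.320277407 ≈ $373.32.

$373.32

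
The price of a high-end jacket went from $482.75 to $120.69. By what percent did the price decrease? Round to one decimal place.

Change: $120.69 − $482.75 = -$362.06.
Relative to the original: -$362.06 ÷ $482.75 ≈ -75.0%.
So the price decreased by 75.0%.

75.0%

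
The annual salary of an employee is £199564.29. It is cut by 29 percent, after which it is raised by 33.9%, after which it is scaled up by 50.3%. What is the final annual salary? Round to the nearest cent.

£285154.83

Each change multiplies by a factor: 0.71 × 1.339 × 1.503 = 1.42888707.
£199564.29 × 1.42888707 = £285154.8336147303 ≈ £285154.83.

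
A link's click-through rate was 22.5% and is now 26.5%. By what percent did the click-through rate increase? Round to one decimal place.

17.8%

The change is 26.5 − 22.5 = 4.0 percentage points.
Relative to the original 22.5%, that is 4.0 ÷ 22.5 ≈ 17.8%.
So the click-through rate rose by 17.8%.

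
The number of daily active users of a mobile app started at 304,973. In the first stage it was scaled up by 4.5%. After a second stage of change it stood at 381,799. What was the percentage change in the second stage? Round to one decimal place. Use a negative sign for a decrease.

19.8%

After the first stage: 304,973 × 1.045 = 318696.785.
Second-stage multiplier: 381,799 ÷ 318696.785 ≈ 1.198.
That is a change of 19.8%.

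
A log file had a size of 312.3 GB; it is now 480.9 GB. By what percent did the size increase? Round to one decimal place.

Change: 480.9 − 312.3 = 168.6.
Relative to the original: 168.6 ÷ 312.3 ≈ 54.0%.
So the size increased by 54.0%.

54.0%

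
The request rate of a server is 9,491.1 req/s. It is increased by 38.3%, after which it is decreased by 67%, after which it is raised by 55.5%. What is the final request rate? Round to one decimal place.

Each change multiplies by a factor: 1.383 × 0.33 × 1.555 = 0.70968645.
9,491.1 × 0.70968645 = 6735.705065595 ≈ 6,735.7.

6,735.7 req/s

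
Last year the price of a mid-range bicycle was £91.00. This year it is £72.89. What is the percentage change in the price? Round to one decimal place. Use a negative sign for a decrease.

Change: £72.89 − £91.00 = -£18.11.
Relative to the original: -£18.11 ÷ £91.00 ≈ -19.9%.

-19.9%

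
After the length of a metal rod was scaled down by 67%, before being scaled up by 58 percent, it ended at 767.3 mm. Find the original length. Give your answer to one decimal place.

1,471.6 mm

The overall multiplier applied was 0.33 × 1.58 = 0.5214.
So the original length was 767.3 ÷ 0.5214 ≈ 1,471.6 mm.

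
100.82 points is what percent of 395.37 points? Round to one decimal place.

100.82 points ÷ 395.37 points ≈ 25.5%.

25.5%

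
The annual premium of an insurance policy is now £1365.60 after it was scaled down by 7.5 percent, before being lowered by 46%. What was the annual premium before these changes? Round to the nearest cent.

£2733.93

Undoing the 46% decrease: £1365.60 ÷ 0.54 ≈ £2528.888889.
Undoing the 7.5% decrease: £2528.888889 ÷ 0.925 ≈ £2733.93.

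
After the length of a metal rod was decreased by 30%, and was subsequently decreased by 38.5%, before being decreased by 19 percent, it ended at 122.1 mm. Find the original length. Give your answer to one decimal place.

350.2 mm

The overall multiplier applied was 0.7 × 0.615 × 0.81 = 0.348705.
So the original length was 122.1 ÷ 0.348705 ≈ 350.2 mm.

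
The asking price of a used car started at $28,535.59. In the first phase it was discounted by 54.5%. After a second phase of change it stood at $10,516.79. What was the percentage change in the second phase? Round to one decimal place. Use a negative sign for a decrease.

After the first phase: $28,535.59 × 0.455 = $12983.69345.
Second-phase multiplier: $10,516.79 ÷ $12983.69345 ≈ 0.81.
That is a change of -19.0%.

-19.0%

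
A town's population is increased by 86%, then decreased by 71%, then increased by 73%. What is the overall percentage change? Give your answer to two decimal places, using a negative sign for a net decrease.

The combined multiplier is 1.86 × 0.29 × 1.73 = 0.933162.
That corresponds to a decrease of 6.68%.

-6.68%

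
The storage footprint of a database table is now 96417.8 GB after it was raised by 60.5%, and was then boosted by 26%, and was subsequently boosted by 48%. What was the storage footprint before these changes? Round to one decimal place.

32214.4 GB

Undoing the 48% increase: 96417.8 ÷ 1.48 ≈ 65147.162162.
Undoing the 26% increase: 65147.162162 ÷ 1.26 ≈ 51704.096954.
Undoing the 60.5% increase: 51704.096954 ÷ 1.605 ≈ 32214.4 GB.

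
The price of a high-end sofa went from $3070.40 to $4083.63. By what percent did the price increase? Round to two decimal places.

33.00%

Change: $4083.63 − $3070.40 = $1013.23.
Relative to the original: $1013.23 ÷ $3070.40 ≈ 33.00%.
So the price increased by 33.00%.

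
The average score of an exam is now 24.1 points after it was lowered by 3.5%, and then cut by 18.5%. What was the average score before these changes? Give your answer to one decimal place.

The overall multiplier applied was 0.965 × 0.815 = 0.786475.
So the original average score was 24.1 ÷ 0.786475 ≈ 30.6 points.

30.6 points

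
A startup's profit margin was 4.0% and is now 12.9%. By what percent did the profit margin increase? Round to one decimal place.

The change is 12.9 − 4.0 = 8.9 percentage points.
Relative to the original 4.0%, that is 8.9 ÷ 4.0 = 222.5%.
So the profit margin rose by 222.5%.

222.5%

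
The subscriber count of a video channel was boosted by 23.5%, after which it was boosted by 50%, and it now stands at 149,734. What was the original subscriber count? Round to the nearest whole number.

Undoing the 50% increase: 149,734 ÷ 1.5 ≈ 99822.666667.
Undoing the 23.5% increase: 99822.666667 ÷ 1.235 ≈ 80,828.

80,828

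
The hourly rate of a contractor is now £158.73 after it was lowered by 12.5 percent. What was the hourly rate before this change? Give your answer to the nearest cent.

£181.41

The overall multiplier applied was 0.875.
So the original hourly rate was £158.73 ÷ 0.875 ≈ £181.41.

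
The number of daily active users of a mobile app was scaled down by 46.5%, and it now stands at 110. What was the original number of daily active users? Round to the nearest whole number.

206

The overall multiplier applied was 0.535.
So the original number of daily active users was 110 ÷ 0.535 ≈ 206.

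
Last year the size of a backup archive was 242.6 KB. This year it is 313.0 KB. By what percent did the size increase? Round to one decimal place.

29.0%

Change: 313.0 − 242.6 = 70.4.
Relative to the original: 70.4 ÷ 242.6 ≈ 29.0%.
So the size increased by 29.0%.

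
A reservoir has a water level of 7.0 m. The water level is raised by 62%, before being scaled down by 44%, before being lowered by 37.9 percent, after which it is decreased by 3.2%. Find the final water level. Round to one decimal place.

Each change multiplies by a factor: 1.62 × 0.56 × 0.621 × 0.968 = 0.5453433216.
7.0 × 0.5453433216 = 3.8174032512 ≈ 3.8.

3.8 m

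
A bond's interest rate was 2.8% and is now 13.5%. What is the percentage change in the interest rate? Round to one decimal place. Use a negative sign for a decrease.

382.1%

The change is 13.5 − 2.8 = 10.7 percentage points.
Relative to the original 2.8%, that is 10.7 ÷ 2.8 ≈ 382.1%.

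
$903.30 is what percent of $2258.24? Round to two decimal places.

40.00%

$903.30 ÷ $2258.24 ≈ 40.00%.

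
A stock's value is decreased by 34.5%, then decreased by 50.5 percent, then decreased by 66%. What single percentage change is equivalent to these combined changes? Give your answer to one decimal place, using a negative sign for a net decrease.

-89.0%

The combined multiplier is 0.655 × 0.495 × 0.34 = 0.1102365.
That corresponds to a decrease of 89.0%.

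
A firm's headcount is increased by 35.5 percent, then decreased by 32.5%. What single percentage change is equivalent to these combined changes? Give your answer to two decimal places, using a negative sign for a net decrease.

A 35.5% increase multiplies by 1.355.
Then a 32.5% decrease: 1.355 × 0.675 = 0.914625.
Overall factor 0.914625, i.e. -8.54%.

-8.54%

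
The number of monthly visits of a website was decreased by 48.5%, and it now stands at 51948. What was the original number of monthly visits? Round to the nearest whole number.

100870

The overall multiplier applied was 0.515.
So the original number of monthly visits was 51948 ÷ 0.515 ≈ 100870.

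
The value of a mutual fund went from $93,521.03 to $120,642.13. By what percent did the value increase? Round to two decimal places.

Change: $120,642.13 − $93,521.03 = $27,121.10.
Relative to the original: $27,121.10 ÷ $93,521.03 ≈ 29.00%.
So the value increased by 29.00%.

29.00%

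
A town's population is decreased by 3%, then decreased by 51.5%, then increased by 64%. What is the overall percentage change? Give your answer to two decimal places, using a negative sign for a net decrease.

A 3% decrease multiplies by 0.97.
Then a 51.5% decrease: 0.97 × 0.485 = 0.47045.
Then a 64% increase: 0.47045 × 1.64 = 0.771538.
Overall factor 0.771538, i.e. -22.85%.

-22.85%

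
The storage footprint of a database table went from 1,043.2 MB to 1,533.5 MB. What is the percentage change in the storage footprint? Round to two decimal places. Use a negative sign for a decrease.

47.00%

Change: 1,533.5 − 1,043.2 = 490.3.
Relative to the original: 490.3 ÷ 1,043.2 ≈ 47.00%.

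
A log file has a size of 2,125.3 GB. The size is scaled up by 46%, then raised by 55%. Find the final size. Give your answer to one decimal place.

4,809.6 GB

46% increase: 2,125.3 × 1.46 = 3102.938.
After the 55% increase: 3102.938 × 1.55 = 4809.5539 ≈ 4,809.6.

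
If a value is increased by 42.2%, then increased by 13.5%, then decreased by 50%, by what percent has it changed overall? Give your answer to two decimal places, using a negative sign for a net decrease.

-19.30%

A 42.2% increase multiplies by 1.422.
Then a 13.5% increase: 1.422 × 1.135 = 1.61397.
Then a 50% decrease: 1.61397 × 0.5 = 0.806985.
Overall factor 0.806985, i.e. -19.30%.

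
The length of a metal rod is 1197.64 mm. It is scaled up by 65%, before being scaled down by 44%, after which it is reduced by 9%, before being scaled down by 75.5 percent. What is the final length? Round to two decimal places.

246.72 mm

After the 65% increase: 1197.64 × 1.65 = 1976.106.
Apply the 44% decrease: 1976.106 × 0.56 = 1106.61936.
After the 9% decrease: 1106.61936 × 0.91 = 1007.0236176.
After the 75.5% decrease: 1007.0236176 × 0.245 = 246.720786312 ≈ 246.72.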